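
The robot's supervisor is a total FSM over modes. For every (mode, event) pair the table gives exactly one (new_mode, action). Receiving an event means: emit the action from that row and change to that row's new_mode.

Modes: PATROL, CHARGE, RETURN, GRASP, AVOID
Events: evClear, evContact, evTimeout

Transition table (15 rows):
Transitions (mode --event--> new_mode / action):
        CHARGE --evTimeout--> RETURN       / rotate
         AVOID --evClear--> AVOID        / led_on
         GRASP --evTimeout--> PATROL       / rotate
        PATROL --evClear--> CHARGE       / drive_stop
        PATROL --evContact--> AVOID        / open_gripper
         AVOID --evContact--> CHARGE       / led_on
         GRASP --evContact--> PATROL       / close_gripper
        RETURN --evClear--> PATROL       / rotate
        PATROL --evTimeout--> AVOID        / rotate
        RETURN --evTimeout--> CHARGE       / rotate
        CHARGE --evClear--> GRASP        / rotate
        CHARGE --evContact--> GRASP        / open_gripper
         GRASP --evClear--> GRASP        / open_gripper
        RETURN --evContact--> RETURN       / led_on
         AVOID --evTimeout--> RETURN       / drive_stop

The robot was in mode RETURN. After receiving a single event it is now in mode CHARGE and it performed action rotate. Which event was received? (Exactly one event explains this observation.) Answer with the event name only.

evTimeout

try evClear: (RETURN, evClear) → (PATROL, rotate)
try evContact: (RETURN, evContact) → (RETURN, led_on)
try evTimeout: (RETURN, evTimeout) → (CHARGE, rotate)  ← matches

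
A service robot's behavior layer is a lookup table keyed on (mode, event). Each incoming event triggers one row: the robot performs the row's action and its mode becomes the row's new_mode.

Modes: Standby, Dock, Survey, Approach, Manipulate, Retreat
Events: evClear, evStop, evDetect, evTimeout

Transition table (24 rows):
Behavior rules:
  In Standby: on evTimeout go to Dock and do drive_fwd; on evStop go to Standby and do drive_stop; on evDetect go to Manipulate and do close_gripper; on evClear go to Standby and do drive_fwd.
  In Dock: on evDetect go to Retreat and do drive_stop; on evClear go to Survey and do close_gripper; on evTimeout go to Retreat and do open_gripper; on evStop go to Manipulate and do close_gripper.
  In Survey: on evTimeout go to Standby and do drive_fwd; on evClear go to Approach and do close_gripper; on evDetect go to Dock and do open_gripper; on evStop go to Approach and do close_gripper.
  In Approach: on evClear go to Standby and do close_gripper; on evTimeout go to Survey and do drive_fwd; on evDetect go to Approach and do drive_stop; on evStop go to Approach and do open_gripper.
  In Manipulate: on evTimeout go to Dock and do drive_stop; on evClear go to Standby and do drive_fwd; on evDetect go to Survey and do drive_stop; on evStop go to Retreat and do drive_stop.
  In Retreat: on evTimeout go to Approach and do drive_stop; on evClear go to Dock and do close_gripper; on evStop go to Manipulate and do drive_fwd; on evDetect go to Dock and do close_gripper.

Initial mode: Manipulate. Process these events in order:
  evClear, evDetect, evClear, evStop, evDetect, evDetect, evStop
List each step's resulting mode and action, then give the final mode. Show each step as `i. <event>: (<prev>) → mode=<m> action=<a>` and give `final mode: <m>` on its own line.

final mode: Approach

1. evClear: (Manipulate) → mode=Standby action=drive_fwd
2. evDetect: (Standby) → mode=Manipulate action=close_gripper
3. evClear: (Manipulate) → mode=Standby action=drive_fwd
4. evStop: (Standby) → mode=Standby action=drive_stop
5. evDetect: (Standby) → mode=Manipulate action=close_gripper
6. evDetect: (Manipulate) → mode=Survey action=drive_stop
7. evStop: (Survey) → mode=Approach action=close_gripper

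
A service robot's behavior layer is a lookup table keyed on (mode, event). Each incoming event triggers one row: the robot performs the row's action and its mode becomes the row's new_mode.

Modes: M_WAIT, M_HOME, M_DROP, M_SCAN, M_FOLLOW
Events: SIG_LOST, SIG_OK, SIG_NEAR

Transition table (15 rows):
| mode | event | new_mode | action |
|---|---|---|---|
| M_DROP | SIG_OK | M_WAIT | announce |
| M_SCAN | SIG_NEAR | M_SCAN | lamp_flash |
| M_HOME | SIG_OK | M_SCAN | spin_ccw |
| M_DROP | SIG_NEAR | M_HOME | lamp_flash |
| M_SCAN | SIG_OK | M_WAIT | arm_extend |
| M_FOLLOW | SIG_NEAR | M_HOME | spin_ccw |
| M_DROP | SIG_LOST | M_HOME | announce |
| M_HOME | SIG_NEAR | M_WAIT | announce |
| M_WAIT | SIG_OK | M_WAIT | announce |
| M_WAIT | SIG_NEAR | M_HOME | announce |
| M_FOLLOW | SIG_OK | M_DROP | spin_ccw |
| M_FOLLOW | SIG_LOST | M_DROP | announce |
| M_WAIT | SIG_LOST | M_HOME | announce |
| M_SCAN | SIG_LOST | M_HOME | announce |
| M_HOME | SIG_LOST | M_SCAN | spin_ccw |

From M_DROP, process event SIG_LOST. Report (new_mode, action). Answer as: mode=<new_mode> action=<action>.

mode=M_HOME action=announce

current mode = M_DROP; filter table to that mode:
  (M_DROP, SIG_OK) → (M_WAIT, announce)
  (M_DROP, SIG_NEAR) → (M_HOME, lamp_flash)
  (M_DROP, SIG_LOST) → (M_HOME, announce)  ← event matches
event = SIG_LOST selects (M_HOME, announce)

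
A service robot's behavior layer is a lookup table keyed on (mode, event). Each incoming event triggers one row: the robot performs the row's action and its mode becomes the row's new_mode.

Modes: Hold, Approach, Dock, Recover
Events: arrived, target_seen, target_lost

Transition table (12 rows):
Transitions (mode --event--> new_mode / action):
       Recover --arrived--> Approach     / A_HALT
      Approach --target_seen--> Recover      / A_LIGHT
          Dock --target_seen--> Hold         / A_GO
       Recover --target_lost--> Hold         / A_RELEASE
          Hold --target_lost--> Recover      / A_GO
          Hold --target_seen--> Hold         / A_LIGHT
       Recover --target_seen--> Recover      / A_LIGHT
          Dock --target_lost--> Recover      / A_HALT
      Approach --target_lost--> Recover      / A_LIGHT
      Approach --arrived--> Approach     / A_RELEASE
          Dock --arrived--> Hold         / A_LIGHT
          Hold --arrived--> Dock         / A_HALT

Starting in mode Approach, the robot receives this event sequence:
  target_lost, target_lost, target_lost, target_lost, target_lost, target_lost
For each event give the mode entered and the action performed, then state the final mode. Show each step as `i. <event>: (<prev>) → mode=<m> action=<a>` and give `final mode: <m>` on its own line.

1. target_lost: (Approach) → mode=Recover action=A_LIGHT
2. target_lost: (Recover) → mode=Hold action=A_RELEASE
3. target_lost: (Hold) → mode=Recover action=A_GO
4. target_lost: (Recover) → mode=Hold action=A_RELEASE
5. target_lost: (Hold) → mode=Recover action=A_GO
6. target_lost: (Recover) → mode=Hold action=A_RELEASE

final mode: Hold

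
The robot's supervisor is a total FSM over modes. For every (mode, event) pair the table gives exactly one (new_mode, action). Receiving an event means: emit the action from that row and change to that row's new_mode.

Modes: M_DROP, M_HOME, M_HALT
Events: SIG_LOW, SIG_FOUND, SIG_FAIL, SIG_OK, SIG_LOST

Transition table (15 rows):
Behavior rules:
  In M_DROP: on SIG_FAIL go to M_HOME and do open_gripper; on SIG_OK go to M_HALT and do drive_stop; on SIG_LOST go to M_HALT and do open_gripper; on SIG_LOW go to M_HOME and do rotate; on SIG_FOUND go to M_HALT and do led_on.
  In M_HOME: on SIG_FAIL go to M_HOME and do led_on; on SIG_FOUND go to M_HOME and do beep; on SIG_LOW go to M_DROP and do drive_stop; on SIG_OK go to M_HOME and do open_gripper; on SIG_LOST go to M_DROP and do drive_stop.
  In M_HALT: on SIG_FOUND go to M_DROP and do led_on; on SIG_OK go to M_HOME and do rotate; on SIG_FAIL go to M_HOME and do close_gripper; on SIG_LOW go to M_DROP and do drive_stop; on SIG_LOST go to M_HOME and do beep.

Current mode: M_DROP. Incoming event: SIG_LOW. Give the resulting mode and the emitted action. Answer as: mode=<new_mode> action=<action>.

mode=M_HOME action=rotate

current mode = M_DROP; filter table to that mode:
  (M_DROP, SIG_FAIL) → (M_HOME, open_gripper)
  (M_DROP, SIG_OK) → (M_HALT, drive_stop)
  (M_DROP, SIG_LOST) → (M_HALT, open_gripper)
  (M_DROP, SIG_LOW) → (M_HOME, rotate)  ← event matches
  (M_DROP, SIG_FOUND) → (M_HALT, led_on)
event = SIG_LOW selects (M_HOME, rotate)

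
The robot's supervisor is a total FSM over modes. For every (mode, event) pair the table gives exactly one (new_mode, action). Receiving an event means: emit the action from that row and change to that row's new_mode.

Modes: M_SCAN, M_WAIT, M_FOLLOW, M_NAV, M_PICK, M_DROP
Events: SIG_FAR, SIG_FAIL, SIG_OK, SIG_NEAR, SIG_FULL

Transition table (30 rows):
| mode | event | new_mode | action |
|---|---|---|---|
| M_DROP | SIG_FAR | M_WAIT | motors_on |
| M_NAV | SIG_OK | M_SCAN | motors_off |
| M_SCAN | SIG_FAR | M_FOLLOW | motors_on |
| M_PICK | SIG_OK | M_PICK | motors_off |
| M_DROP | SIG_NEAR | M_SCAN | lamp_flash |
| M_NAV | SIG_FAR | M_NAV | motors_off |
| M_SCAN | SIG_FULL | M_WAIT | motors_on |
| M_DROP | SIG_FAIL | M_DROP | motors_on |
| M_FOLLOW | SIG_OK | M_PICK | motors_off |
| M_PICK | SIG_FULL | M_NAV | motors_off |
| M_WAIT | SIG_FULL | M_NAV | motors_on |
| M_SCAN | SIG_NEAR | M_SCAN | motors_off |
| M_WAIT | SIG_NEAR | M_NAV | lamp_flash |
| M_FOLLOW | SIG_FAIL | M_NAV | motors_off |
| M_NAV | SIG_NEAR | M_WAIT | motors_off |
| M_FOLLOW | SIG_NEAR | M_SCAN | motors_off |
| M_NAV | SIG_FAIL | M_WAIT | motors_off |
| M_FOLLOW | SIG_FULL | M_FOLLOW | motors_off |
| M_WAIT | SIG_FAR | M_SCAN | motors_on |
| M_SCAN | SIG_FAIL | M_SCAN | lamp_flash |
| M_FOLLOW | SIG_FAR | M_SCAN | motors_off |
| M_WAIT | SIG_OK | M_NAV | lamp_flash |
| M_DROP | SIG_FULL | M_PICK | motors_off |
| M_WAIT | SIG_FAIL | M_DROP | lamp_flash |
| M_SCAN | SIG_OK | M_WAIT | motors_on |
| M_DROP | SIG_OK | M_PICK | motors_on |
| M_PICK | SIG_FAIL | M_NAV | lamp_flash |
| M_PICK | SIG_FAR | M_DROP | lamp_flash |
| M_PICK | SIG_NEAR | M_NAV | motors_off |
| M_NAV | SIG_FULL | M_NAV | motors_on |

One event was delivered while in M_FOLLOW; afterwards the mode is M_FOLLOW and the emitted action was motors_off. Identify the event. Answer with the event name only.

try SIG_FAR: (M_FOLLOW, SIG_FAR) → (M_SCAN, motors_off)
try SIG_FAIL: (M_FOLLOW, SIG_FAIL) → (M_NAV, motors_off)
try SIG_OK: (M_FOLLOW, SIG_OK) → (M_PICK, motors_off)
try SIG_NEAR: (M_FOLLOW, SIG_NEAR) → (M_SCAN, motors_off)
try SIG_FULL: (M_FOLLOW, SIG_FULL) → (M_FOLLOW, motors_off)  ← matches

SIG_FULL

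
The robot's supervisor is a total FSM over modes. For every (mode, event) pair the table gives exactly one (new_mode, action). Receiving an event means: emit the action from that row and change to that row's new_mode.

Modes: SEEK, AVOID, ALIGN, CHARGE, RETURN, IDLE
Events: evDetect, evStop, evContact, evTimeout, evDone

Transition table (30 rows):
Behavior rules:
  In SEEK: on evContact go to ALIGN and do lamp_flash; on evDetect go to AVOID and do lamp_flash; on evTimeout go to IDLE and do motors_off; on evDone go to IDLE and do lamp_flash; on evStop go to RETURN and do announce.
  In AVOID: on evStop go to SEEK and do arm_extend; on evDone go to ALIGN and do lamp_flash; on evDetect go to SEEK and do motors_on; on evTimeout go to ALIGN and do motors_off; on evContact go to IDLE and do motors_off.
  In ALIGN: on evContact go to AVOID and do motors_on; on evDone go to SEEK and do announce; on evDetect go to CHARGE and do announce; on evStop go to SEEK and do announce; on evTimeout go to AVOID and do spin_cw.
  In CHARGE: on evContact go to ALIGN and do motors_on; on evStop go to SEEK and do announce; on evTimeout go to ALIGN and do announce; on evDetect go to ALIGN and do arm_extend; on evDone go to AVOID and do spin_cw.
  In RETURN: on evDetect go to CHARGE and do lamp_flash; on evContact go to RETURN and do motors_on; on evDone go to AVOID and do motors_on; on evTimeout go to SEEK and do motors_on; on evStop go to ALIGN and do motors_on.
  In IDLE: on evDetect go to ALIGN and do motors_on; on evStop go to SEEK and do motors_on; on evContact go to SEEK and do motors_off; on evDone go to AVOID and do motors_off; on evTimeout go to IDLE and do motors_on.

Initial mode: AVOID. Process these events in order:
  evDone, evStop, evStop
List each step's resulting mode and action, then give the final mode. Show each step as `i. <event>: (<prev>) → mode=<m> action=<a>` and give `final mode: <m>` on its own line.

final mode: RETURN

1. evDone: (AVOID) → mode=ALIGN action=lamp_flash
2. evStop: (ALIGN) → mode=SEEK action=announce
3. evStop: (SEEK) → mode=RETURN action=announce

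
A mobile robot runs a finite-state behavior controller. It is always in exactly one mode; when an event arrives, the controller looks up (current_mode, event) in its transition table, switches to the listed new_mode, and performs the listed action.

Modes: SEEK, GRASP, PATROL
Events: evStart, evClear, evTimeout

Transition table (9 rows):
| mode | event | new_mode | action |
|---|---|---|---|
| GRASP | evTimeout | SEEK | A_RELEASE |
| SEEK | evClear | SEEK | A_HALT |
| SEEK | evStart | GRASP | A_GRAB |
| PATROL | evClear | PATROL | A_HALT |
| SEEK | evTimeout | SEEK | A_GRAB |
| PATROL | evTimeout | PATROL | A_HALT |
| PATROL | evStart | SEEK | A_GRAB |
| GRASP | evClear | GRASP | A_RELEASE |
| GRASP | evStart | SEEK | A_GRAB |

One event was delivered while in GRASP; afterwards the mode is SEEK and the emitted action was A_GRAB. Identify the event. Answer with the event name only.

try evStart: (GRASP, evStart) → (SEEK, A_GRAB)  ← matches
try evClear: (GRASP, evClear) → (GRASP, A_RELEASE)
try evTimeout: (GRASP, evTimeout) → (SEEK, A_RELEASE)

evStart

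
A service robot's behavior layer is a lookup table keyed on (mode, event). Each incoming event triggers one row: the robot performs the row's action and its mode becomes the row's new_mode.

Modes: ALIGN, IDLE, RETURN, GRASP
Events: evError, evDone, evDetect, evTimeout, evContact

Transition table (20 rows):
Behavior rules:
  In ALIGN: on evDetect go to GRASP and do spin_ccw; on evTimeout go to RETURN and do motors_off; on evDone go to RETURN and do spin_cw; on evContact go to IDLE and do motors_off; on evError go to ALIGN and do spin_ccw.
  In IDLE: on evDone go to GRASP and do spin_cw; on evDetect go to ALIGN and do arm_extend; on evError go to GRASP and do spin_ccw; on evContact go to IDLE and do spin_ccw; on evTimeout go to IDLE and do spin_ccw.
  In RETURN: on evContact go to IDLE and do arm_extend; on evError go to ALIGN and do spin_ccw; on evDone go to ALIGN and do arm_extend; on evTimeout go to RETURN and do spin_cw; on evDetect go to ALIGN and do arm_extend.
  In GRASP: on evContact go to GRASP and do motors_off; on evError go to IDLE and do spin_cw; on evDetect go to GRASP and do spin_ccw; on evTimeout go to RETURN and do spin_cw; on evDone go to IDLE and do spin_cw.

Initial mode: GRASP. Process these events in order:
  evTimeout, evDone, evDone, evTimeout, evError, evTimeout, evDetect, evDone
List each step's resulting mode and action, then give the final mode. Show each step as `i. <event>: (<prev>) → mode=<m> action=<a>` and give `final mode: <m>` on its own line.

1. evTimeout: (GRASP) → mode=RETURN action=spin_cw
2. evDone: (RETURN) → mode=ALIGN action=arm_extend
3. evDone: (ALIGN) → mode=RETURN action=spin_cw
4. evTimeout: (RETURN) → mode=RETURN action=spin_cw
5. evError: (RETURN) → mode=ALIGN action=spin_ccw
6. evTimeout: (ALIGN) → mode=RETURN action=motors_off
7. evDetect: (RETURN) → mode=ALIGN action=arm_extend
8. evDone: (ALIGN) → mode=RETURN action=spin_cw

final mode: RETURN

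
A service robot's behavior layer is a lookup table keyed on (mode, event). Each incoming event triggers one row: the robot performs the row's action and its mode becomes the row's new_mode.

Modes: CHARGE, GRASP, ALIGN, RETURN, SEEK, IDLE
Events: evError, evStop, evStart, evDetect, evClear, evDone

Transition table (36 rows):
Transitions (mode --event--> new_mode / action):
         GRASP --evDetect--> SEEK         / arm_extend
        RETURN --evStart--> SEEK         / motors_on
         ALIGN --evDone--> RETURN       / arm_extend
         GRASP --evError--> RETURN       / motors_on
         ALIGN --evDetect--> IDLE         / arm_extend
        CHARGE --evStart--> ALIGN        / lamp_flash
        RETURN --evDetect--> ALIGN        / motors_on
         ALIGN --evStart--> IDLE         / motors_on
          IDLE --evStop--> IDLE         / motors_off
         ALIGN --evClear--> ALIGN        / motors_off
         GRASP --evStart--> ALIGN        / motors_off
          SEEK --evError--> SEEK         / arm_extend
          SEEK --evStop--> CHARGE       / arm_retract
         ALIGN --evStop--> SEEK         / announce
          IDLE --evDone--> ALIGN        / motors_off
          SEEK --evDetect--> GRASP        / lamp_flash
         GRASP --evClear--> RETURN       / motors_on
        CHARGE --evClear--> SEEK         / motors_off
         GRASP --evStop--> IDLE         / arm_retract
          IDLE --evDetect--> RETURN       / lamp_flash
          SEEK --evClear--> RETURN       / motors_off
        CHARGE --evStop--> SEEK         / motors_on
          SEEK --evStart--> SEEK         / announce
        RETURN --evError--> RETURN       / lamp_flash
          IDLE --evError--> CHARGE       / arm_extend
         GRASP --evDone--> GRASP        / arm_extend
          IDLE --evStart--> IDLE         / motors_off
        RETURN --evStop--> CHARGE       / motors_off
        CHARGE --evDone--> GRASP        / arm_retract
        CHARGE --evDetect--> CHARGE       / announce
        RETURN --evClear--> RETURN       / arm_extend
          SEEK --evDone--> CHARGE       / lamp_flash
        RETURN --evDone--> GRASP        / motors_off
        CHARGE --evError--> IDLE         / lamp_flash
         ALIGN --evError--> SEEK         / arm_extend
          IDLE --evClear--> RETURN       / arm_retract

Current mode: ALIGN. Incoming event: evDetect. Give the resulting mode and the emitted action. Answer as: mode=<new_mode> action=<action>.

mode=IDLE action=arm_extend

current mode = ALIGN; filter table to that mode:
  (ALIGN, evDone) → (RETURN, arm_extend)
  (ALIGN, evDetect) → (IDLE, arm_extend)  ← event matches
  (ALIGN, evStart) → (IDLE, motors_on)
  (ALIGN, evClear) → (ALIGN, motors_off)
  (ALIGN, evStop) → (SEEK, announce)
  (ALIGN, evError) → (SEEK, arm_extend)
event = evDetect selects (IDLE, arm_extend)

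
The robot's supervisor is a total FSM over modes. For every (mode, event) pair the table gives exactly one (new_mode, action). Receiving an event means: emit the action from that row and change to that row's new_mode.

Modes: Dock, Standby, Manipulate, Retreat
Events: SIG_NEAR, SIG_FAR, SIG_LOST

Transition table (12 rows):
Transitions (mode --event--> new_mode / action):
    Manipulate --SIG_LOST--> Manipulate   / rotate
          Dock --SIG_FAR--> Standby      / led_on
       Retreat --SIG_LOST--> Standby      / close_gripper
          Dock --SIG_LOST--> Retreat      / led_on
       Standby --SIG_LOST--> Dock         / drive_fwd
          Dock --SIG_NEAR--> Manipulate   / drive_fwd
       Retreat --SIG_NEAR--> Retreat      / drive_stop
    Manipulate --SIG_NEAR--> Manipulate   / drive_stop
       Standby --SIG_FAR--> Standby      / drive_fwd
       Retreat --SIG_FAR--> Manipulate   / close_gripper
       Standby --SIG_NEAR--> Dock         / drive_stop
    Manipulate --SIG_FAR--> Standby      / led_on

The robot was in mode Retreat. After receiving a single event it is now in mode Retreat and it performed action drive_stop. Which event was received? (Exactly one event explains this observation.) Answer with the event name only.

try SIG_NEAR: (Retreat, SIG_NEAR) → (Retreat, drive_stop)  ← matches
try SIG_FAR: (Retreat, SIG_FAR) → (Manipulate, close_gripper)
try SIG_LOST: (Retreat, SIG_LOST) → (Standby, close_gripper)

SIG_NEAR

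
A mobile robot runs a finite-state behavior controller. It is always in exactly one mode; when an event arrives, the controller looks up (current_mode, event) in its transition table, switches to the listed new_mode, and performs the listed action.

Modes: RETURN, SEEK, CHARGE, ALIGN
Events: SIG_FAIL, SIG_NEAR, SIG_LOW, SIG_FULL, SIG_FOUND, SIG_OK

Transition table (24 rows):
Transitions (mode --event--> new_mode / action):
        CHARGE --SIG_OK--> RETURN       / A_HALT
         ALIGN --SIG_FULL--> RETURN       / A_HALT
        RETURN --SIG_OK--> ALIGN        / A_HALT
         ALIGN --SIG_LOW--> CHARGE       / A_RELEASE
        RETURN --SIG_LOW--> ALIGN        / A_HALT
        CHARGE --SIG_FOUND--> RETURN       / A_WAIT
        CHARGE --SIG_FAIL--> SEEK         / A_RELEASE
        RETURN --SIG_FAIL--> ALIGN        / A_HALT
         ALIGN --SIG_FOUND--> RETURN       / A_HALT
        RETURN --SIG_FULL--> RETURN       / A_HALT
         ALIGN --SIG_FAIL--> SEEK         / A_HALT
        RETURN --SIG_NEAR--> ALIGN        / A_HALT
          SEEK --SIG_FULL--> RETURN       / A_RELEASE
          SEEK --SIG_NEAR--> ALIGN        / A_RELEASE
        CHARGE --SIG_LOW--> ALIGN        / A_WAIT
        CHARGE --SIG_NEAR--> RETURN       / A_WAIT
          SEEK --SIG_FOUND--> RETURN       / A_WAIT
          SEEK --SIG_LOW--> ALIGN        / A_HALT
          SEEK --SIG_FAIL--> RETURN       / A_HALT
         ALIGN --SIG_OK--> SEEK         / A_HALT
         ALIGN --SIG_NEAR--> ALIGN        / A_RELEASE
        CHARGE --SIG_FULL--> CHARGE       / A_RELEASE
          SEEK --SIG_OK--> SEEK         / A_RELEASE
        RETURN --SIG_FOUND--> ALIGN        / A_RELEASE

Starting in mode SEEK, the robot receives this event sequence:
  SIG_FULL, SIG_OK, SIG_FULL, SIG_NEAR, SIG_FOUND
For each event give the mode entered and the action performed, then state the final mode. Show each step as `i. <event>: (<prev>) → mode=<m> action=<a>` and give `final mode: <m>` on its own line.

1. SIG_FULL: (SEEK) → mode=RETURN action=A_RELEASE
2. SIG_OK: (RETURN) → mode=ALIGN action=A_HALT
3. SIG_FULL: (ALIGN) → mode=RETURN action=A_HALT
4. SIG_NEAR: (RETURN) → mode=ALIGN action=A_HALT
5. SIG_FOUND: (ALIGN) → mode=RETURN action=A_HALT

final mode: RETURN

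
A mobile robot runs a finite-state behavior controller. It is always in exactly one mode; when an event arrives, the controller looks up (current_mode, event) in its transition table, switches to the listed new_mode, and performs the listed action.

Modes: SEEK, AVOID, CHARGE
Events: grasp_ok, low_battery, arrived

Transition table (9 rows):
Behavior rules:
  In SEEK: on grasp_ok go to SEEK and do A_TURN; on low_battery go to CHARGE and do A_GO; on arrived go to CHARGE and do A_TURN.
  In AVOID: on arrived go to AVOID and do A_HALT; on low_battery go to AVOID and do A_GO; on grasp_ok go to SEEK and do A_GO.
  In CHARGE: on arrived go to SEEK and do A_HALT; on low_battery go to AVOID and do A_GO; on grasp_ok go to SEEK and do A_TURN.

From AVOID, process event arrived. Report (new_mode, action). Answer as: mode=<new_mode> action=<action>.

mode=AVOID action=A_HALT

current mode = AVOID; filter table to that mode:
  (AVOID, arrived) → (AVOID, A_HALT)  ← event matches
  (AVOID, low_battery) → (AVOID, A_GO)
  (AVOID, grasp_ok) → (SEEK, A_GO)
event = arrived selects (AVOID, A_HALT)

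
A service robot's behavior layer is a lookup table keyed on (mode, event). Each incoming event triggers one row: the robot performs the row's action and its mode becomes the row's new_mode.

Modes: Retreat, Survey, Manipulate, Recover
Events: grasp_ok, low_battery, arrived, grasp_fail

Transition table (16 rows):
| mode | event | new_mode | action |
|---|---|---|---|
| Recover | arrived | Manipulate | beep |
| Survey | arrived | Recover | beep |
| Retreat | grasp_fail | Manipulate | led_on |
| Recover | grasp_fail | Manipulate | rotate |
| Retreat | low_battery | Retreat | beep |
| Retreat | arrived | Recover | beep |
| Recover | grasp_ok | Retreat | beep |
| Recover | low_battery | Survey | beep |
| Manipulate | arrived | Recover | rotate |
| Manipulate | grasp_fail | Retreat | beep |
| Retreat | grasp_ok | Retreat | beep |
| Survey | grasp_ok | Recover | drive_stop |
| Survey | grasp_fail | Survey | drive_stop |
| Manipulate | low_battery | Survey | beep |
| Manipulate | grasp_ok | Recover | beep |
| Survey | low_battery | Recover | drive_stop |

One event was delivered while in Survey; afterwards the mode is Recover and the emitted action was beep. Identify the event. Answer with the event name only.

try grasp_ok: (Survey, grasp_ok) → (Recover, drive_stop)
try low_battery: (Survey, low_battery) → (Recover, drive_stop)
try arrived: (Survey, arrived) → (Recover, beep)  ← matches
try grasp_fail: (Survey, grasp_fail) → (Survey, drive_stop)

arrived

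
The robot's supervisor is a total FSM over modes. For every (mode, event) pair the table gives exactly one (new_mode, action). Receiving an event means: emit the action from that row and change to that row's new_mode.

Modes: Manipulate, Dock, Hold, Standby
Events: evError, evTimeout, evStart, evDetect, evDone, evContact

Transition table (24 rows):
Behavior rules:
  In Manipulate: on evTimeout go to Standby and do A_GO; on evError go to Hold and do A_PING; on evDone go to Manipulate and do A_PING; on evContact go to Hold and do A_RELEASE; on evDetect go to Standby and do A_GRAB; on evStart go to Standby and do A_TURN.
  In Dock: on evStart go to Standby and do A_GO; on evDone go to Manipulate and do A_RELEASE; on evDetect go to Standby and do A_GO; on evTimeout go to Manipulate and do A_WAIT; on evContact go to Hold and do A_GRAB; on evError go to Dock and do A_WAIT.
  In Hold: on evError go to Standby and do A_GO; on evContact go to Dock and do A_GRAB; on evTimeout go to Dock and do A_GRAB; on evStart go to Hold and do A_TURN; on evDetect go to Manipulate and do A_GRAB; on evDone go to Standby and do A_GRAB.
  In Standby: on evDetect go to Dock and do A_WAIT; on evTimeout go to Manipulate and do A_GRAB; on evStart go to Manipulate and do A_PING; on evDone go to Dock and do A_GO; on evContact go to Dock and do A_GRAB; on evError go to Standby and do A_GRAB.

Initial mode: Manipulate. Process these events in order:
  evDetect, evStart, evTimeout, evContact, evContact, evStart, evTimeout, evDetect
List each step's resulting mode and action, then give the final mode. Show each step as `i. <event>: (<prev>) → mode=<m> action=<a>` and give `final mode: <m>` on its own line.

final mode: Standby

1. evDetect: (Manipulate) → mode=Standby action=A_GRAB
2. evStart: (Standby) → mode=Manipulate action=A_PING
3. evTimeout: (Manipulate) → mode=Standby action=A_GO
4. evContact: (Standby) → mode=Dock action=A_GRAB
5. evContact: (Dock) → mode=Hold action=A_GRAB
6. evStart: (Hold) → mode=Hold action=A_TURN
7. evTimeout: (Hold) → mode=Dock action=A_GRAB
8. evDetect: (Dock) → mode=Standby action=A_GO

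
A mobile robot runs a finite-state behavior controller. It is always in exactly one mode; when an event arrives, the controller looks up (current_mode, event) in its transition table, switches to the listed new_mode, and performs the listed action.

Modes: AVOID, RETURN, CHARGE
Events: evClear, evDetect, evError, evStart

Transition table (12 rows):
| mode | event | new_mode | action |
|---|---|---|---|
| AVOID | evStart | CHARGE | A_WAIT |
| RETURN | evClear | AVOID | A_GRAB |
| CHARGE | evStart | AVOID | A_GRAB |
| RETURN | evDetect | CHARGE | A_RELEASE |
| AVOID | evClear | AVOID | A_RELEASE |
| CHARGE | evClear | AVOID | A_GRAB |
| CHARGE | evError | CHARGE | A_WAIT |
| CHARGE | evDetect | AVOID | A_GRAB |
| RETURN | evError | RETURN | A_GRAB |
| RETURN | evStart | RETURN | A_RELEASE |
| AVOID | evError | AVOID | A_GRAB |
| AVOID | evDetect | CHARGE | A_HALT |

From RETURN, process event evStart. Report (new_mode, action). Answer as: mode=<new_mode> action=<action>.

current mode = RETURN; filter table to that mode:
  (RETURN, evClear) → (AVOID, A_GRAB)
  (RETURN, evDetect) → (CHARGE, A_RELEASE)
  (RETURN, evError) → (RETURN, A_GRAB)
  (RETURN, evStart) → (RETURN, A_RELEASE)  ← event matches
event = evStart selects (RETURN, A_RELEASE)

mode=RETURN action=A_RELEASE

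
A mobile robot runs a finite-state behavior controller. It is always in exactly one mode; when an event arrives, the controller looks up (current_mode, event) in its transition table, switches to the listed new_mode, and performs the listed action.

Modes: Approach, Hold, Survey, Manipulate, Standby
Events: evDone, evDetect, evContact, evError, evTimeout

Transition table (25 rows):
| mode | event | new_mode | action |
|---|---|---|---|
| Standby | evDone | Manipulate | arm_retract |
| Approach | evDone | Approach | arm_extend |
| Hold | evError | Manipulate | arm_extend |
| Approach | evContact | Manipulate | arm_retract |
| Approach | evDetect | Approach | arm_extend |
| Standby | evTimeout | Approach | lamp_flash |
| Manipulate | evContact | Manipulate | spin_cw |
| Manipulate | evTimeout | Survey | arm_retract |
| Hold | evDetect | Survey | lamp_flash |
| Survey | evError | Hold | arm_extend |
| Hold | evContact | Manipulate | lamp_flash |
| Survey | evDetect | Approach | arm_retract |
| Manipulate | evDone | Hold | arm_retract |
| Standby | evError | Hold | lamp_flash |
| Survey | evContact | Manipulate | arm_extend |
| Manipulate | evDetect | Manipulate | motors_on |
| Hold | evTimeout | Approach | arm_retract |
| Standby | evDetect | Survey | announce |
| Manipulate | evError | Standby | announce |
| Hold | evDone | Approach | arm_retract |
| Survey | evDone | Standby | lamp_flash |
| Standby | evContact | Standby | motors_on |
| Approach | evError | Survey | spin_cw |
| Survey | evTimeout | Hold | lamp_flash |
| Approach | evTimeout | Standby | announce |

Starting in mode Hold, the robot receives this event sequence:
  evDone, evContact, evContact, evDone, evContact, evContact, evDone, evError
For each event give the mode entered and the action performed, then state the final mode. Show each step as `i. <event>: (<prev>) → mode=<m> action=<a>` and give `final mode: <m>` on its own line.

1. evDone: (Hold) → mode=Approach action=arm_retract
2. evContact: (Approach) → mode=Manipulate action=arm_retract
3. evContact: (Manipulate) → mode=Manipulate action=spin_cw
4. evDone: (Manipulate) → mode=Hold action=arm_retract
5. evContact: (Hold) → mode=Manipulate action=lamp_flash
6. evContact: (Manipulate) → mode=Manipulate action=spin_cw
7. evDone: (Manipulate) → mode=Hold action=arm_retract
8. evError: (Hold) → mode=Manipulate action=arm_extend

final mode: Manipulate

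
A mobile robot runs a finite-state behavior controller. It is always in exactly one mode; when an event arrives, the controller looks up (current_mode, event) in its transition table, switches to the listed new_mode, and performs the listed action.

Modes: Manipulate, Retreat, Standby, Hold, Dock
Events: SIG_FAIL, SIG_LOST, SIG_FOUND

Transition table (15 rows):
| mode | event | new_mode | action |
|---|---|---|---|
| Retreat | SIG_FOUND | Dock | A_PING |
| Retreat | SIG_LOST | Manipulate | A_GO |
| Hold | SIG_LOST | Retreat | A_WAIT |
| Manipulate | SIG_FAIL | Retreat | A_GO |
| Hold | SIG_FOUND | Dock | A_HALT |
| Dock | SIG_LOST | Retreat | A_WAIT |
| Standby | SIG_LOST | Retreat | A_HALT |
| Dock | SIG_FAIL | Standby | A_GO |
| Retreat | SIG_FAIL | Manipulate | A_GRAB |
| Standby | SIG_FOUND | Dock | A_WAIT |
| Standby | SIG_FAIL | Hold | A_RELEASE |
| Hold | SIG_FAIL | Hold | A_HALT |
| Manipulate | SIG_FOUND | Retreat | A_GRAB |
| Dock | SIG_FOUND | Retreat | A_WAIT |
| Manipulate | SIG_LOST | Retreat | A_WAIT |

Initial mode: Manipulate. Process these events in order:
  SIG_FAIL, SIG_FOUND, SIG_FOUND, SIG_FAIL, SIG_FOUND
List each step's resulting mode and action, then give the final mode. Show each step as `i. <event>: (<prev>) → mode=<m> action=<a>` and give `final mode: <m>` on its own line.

1. SIG_FAIL: (Manipulate) → mode=Retreat action=A_GO
2. SIG_FOUND: (Retreat) → mode=Dock action=A_PING
3. SIG_FOUND: (Dock) → mode=Retreat action=A_WAIT
4. SIG_FAIL: (Retreat) → mode=Manipulate action=A_GRAB
5. SIG_FOUND: (Manipulate) → mode=Retreat action=A_GRAB

final mode: Retreat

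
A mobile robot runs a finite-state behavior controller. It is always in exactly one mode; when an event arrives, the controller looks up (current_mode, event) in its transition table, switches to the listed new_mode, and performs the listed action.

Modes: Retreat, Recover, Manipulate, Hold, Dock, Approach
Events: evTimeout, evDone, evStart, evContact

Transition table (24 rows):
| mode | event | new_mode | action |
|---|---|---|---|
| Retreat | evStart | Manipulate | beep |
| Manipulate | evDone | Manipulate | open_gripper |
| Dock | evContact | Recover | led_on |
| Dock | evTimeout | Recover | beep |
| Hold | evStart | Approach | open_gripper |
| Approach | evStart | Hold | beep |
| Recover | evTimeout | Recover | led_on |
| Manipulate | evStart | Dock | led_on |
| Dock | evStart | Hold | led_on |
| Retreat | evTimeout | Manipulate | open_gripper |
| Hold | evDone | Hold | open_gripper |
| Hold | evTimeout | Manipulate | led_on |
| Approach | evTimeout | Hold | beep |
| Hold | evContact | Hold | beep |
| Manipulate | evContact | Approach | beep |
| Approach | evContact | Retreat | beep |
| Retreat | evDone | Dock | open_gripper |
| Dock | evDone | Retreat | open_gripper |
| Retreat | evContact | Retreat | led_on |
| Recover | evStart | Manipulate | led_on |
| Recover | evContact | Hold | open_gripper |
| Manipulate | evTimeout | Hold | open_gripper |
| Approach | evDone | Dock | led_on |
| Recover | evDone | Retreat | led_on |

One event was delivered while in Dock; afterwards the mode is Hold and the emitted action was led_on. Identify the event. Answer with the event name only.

try evTimeout: (Dock, evTimeout) → (Recover, beep)
try evDone: (Dock, evDone) → (Retreat, open_gripper)
try evStart: (Dock, evStart) → (Hold, led_on)  ← matches
try evContact: (Dock, evContact) → (Recover, led_on)

evStart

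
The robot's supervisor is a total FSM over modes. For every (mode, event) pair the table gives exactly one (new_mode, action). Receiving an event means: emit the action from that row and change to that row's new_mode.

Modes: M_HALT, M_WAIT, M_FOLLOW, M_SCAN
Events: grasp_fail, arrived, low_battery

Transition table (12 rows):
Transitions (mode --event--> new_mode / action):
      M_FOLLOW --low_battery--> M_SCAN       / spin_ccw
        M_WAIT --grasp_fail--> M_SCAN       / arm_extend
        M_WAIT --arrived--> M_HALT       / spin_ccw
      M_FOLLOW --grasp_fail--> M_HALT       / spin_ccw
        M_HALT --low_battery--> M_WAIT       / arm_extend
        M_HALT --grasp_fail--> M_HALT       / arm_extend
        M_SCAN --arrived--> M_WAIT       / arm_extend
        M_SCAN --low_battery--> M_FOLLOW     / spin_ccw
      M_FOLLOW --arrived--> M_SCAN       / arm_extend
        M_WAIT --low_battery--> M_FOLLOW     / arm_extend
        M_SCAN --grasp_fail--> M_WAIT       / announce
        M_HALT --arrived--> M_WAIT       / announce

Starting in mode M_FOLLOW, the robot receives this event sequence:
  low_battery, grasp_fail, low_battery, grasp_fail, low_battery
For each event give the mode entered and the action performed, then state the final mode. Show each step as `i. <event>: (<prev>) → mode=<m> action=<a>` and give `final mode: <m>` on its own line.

1. low_battery: (M_FOLLOW) → mode=M_SCAN action=spin_ccw
2. grasp_fail: (M_SCAN) → mode=M_WAIT action=announce
3. low_battery: (M_WAIT) → mode=M_FOLLOW action=arm_extend
4. grasp_fail: (M_FOLLOW) → mode=M_HALT action=spin_ccw
5. low_battery: (M_HALT) → mode=M_WAIT action=arm_extend

final mode: M_WAIT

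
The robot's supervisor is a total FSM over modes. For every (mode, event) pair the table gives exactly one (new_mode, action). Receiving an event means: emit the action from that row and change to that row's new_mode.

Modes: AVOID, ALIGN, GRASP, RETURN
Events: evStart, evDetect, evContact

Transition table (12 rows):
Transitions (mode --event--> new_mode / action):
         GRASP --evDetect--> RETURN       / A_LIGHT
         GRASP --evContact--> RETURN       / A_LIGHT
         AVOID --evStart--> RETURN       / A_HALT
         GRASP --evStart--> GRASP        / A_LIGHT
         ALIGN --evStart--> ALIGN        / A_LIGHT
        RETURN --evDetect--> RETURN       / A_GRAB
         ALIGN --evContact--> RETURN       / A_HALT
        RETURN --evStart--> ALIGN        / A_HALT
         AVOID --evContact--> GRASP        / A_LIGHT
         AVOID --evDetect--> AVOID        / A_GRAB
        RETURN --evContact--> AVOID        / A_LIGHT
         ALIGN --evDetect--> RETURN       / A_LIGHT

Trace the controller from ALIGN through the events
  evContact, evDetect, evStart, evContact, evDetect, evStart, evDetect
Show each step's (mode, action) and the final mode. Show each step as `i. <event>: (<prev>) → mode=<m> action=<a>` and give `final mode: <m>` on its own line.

final mode: RETURN

1. evContact: (ALIGN) → mode=RETURN action=A_HALT
2. evDetect: (RETURN) → mode=RETURN action=A_GRAB
3. evStart: (RETURN) → mode=ALIGN action=A_HALT
4. evContact: (ALIGN) → mode=RETURN action=A_HALT
5. evDetect: (RETURN) → mode=RETURN action=A_GRAB
6. evStart: (RETURN) → mode=ALIGN action=A_HALT
7. evDetect: (ALIGN) → mode=RETURN action=A_LIGHT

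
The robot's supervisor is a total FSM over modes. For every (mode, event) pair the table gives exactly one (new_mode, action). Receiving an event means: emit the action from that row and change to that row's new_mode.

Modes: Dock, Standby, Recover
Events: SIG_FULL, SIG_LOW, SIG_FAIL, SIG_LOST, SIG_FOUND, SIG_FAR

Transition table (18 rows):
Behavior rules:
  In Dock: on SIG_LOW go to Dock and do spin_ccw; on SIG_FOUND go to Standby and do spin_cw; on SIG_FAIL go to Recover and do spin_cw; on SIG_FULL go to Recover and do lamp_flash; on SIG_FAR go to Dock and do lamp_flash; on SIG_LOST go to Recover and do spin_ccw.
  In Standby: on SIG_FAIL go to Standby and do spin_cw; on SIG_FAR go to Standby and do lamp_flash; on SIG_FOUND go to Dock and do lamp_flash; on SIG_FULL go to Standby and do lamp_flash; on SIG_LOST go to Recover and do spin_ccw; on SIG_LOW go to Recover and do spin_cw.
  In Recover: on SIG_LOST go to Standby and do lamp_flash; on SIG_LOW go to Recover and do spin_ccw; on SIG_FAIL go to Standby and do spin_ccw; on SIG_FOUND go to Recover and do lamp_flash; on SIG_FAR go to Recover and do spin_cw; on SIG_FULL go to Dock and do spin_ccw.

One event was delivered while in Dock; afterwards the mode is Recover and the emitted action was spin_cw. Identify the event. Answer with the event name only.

SIG_FAIL

try SIG_FULL: (Dock, SIG_FULL) → (Recover, lamp_flash)
try SIG_LOW: (Dock, SIG_LOW) → (Dock, spin_ccw)
try SIG_FAIL: (Dock, SIG_FAIL) → (Recover, spin_cw)  ← matches
try SIG_LOST: (Dock, SIG_LOST) → (Recover, spin_ccw)
try SIG_FOUND: (Dock, SIG_FOUND) → (Standby, spin_cw)
try SIG_FAR: (Dock, SIG_FAR) → (Dock, lamp_flash)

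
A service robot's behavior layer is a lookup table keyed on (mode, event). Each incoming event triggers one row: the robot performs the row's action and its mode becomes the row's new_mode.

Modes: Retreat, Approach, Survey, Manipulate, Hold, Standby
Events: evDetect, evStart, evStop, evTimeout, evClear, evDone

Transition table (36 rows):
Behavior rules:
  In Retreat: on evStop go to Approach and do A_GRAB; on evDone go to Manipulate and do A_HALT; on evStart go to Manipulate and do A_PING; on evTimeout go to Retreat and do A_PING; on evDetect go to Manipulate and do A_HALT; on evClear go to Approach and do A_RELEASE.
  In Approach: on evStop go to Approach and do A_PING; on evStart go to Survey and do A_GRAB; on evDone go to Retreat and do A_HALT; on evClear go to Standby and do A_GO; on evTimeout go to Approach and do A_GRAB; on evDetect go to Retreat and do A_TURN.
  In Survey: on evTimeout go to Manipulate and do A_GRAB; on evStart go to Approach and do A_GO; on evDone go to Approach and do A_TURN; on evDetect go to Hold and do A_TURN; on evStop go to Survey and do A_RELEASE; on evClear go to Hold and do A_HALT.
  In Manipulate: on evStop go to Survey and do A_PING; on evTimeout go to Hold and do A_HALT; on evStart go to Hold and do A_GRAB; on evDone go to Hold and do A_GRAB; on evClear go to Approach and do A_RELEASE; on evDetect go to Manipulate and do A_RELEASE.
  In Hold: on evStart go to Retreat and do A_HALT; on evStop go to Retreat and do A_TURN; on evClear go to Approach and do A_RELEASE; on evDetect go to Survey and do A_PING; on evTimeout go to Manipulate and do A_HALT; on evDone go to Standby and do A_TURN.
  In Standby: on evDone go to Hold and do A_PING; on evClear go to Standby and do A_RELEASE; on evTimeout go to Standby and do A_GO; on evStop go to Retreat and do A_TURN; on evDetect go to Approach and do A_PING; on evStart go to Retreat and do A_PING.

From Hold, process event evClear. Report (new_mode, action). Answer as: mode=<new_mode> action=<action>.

mode=Approach action=A_RELEASE

current mode = Hold; filter table to that mode:
  (Hold, evStart) → (Retreat, A_HALT)
  (Hold, evStop) → (Retreat, A_TURN)
  (Hold, evClear) → (Approach, A_RELEASE)  ← event matches
  (Hold, evDetect) → (Survey, A_PING)
  (Hold, evTimeout) → (Manipulate, A_HALT)
  (Hold, evDone) → (Standby, A_TURN)
event = evClear selects (Approach, A_RELEASE)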